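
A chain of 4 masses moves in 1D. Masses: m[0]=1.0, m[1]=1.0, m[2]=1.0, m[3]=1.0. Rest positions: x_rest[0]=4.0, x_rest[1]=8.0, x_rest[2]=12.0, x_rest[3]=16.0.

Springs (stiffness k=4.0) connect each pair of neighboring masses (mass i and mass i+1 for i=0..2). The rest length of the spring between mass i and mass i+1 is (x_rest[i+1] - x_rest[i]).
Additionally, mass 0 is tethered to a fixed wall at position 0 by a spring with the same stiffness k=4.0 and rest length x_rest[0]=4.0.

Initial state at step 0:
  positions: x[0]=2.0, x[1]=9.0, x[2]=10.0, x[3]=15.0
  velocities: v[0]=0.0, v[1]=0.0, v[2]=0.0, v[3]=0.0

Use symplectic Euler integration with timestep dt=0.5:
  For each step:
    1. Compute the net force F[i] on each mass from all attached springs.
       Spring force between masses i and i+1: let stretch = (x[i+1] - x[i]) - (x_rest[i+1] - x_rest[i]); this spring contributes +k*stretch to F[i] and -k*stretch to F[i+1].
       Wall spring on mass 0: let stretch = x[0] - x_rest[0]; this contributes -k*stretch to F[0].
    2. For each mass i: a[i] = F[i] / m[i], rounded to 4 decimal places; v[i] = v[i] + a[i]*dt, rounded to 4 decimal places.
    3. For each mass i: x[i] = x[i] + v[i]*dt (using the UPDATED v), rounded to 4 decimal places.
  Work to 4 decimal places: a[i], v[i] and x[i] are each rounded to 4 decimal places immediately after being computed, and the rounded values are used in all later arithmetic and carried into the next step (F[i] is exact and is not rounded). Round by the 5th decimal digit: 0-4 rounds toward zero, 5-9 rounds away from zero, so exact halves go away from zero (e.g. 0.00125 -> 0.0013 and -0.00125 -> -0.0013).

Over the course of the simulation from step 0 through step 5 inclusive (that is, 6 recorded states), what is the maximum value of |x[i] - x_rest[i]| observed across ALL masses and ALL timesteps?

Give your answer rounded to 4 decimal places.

Step 0: x=[2.0000 9.0000 10.0000 15.0000] v=[0.0000 0.0000 0.0000 0.0000]
Step 1: x=[7.0000 3.0000 14.0000 14.0000] v=[10.0000 -12.0000 8.0000 -2.0000]
Step 2: x=[1.0000 12.0000 7.0000 17.0000] v=[-12.0000 18.0000 -14.0000 6.0000]
Step 3: x=[5.0000 5.0000 15.0000 14.0000] v=[8.0000 -14.0000 16.0000 -6.0000]
Step 4: x=[4.0000 8.0000 12.0000 16.0000] v=[-2.0000 6.0000 -6.0000 4.0000]
Step 5: x=[3.0000 11.0000 9.0000 18.0000] v=[-2.0000 6.0000 -6.0000 4.0000]
Max displacement = 5.0000

Answer: 5.0000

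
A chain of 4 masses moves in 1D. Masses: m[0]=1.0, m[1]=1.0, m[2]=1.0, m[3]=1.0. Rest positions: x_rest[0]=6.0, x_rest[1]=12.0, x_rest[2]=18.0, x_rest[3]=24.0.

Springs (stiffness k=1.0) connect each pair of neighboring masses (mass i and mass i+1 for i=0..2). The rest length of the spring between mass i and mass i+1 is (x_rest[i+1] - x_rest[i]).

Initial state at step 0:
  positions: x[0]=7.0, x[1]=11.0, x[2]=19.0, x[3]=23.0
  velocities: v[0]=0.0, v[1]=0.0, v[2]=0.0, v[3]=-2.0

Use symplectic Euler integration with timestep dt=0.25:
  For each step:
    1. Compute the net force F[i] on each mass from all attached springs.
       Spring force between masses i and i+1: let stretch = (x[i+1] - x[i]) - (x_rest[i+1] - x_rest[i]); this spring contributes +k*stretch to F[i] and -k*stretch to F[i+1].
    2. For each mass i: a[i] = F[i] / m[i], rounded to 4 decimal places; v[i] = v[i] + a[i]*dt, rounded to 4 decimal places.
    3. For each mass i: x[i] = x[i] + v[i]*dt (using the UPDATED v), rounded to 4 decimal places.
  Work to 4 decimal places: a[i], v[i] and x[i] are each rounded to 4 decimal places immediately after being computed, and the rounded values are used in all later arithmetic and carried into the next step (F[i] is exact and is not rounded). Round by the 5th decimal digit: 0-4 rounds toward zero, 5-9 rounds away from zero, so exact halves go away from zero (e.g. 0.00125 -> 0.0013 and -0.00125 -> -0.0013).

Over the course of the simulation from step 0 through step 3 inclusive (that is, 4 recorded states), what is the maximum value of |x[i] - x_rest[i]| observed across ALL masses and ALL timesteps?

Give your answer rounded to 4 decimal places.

Step 0: x=[7.0000 11.0000 19.0000 23.0000] v=[0.0000 0.0000 0.0000 -2.0000]
Step 1: x=[6.8750 11.2500 18.7500 22.6250] v=[-0.5000 1.0000 -1.0000 -1.5000]
Step 2: x=[6.6484 11.6953 18.2734 22.3828] v=[-0.9063 1.7813 -1.9063 -0.9688]
Step 3: x=[6.3623 12.2363 17.6425 22.2588] v=[-1.1446 2.1641 -2.5235 -0.4962]
Max displacement = 1.7412

Answer: 1.7412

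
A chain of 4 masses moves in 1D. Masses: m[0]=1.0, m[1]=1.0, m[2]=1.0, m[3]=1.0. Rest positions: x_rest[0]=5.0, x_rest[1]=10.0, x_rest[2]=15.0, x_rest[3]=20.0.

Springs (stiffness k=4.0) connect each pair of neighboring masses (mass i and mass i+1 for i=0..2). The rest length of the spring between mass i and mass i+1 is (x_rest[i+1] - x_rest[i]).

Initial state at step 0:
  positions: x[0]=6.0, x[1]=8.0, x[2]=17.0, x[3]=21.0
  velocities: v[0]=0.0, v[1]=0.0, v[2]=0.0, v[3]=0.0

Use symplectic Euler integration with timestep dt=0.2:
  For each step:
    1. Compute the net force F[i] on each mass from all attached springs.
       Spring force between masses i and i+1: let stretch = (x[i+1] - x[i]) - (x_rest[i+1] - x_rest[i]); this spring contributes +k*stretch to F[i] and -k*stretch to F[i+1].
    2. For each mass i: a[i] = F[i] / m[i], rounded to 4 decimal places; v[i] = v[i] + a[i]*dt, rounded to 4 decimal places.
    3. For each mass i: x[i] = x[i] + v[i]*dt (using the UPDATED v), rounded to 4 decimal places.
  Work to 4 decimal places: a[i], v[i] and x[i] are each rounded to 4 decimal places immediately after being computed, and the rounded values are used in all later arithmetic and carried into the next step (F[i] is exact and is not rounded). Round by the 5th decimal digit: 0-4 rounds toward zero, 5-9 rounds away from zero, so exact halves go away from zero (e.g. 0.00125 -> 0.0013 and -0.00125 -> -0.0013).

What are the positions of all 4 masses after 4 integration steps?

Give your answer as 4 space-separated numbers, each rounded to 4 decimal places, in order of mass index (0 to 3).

Answer: 4.1906 12.6591 14.2238 20.9265

Derivation:
Step 0: x=[6.0000 8.0000 17.0000 21.0000] v=[0.0000 0.0000 0.0000 0.0000]
Step 1: x=[5.5200 9.1200 16.2000 21.1600] v=[-2.4000 5.6000 -4.0000 0.8000]
Step 2: x=[4.8160 10.7968 15.0608 21.3264] v=[-3.5200 8.3840 -5.6960 0.8320]
Step 3: x=[4.2689 12.1989 14.2419 21.2903] v=[-2.7354 7.0106 -4.0947 -0.1805]
Step 4: x=[4.1906 12.6591 14.2238 20.9265] v=[-0.3914 2.3010 -0.0904 -1.8192]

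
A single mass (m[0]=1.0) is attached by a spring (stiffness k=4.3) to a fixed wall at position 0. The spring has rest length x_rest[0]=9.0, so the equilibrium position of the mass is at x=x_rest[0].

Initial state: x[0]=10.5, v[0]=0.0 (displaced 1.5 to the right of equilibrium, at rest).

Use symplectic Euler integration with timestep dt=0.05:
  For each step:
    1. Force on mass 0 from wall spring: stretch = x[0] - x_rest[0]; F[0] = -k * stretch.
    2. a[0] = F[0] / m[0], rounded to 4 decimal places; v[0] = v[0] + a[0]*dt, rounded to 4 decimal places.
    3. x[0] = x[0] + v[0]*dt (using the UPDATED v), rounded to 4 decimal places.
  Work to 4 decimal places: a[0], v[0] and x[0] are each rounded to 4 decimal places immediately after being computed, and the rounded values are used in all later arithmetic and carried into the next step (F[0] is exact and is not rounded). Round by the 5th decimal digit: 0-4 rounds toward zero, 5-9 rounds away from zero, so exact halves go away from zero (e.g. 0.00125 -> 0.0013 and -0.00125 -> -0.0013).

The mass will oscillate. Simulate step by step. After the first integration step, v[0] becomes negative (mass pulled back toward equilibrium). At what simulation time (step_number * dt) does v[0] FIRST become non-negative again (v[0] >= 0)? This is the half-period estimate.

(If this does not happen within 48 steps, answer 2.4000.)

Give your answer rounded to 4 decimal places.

Step 0: x=[10.5000] v=[0.0000]
Step 1: x=[10.4839] v=[-0.3225]
Step 2: x=[10.4518] v=[-0.6415]
Step 3: x=[10.4041] v=[-0.9536]
Step 4: x=[10.3413] v=[-1.2555]
Step 5: x=[10.2641] v=[-1.5439]
Step 6: x=[10.1733] v=[-1.8157]
Step 7: x=[10.0699] v=[-2.0680]
Step 8: x=[9.9550] v=[-2.2980]
Step 9: x=[9.8298] v=[-2.5033]
Step 10: x=[9.6957] v=[-2.6817]
Step 11: x=[9.5541] v=[-2.8313]
Step 12: x=[9.4066] v=[-2.9504]
Step 13: x=[9.2547] v=[-3.0378]
Step 14: x=[9.1001] v=[-3.0926]
Step 15: x=[8.9444] v=[-3.1141]
Step 16: x=[8.7893] v=[-3.1021]
Step 17: x=[8.6365] v=[-3.0568]
Step 18: x=[8.4876] v=[-2.9786]
Step 19: x=[8.3442] v=[-2.8684]
Step 20: x=[8.2078] v=[-2.7274]
Step 21: x=[8.0799] v=[-2.5571]
Step 22: x=[7.9619] v=[-2.3593]
Step 23: x=[7.8551] v=[-2.1361]
Step 24: x=[7.7606] v=[-1.8899]
Step 25: x=[7.6794] v=[-1.6234]
Step 26: x=[7.6124] v=[-1.3395]
Step 27: x=[7.5603] v=[-1.0412]
Step 28: x=[7.5237] v=[-0.7317]
Step 29: x=[7.5030] v=[-0.4143]
Step 30: x=[7.4984] v=[-0.0924]
Step 31: x=[7.5099] v=[0.2304]
First v>=0 after going negative at step 31, time=1.5500

Answer: 1.5500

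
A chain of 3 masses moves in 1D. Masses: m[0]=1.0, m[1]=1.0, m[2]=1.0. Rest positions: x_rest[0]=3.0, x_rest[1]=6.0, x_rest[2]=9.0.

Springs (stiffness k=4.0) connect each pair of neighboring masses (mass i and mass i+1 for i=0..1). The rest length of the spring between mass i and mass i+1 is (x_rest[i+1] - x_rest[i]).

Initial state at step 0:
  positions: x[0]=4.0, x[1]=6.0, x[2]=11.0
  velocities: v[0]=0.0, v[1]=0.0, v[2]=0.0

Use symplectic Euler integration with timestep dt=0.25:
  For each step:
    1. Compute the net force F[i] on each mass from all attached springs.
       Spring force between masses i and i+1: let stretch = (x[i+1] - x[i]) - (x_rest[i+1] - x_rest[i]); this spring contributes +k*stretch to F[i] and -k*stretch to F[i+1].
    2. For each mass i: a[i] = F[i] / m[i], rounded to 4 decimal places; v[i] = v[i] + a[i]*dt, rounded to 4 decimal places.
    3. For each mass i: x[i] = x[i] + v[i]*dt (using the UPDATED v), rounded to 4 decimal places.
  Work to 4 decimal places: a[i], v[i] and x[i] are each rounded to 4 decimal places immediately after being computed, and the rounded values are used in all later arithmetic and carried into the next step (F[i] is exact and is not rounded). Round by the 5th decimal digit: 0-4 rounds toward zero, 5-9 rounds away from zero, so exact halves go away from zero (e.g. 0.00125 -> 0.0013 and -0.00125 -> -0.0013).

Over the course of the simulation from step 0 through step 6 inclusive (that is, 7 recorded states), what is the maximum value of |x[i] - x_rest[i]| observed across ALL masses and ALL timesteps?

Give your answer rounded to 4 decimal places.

Step 0: x=[4.0000 6.0000 11.0000] v=[0.0000 0.0000 0.0000]
Step 1: x=[3.7500 6.7500 10.5000] v=[-1.0000 3.0000 -2.0000]
Step 2: x=[3.5000 7.6875 9.8125] v=[-1.0000 3.7500 -2.7500]
Step 3: x=[3.5469 8.1094 9.3438] v=[0.1875 1.6875 -1.8750]
Step 4: x=[3.9844 7.6993 9.3165] v=[1.7500 -1.6406 -0.1094]
Step 5: x=[4.6006 6.7647 9.6349] v=[2.4649 -3.7383 1.2734]
Step 6: x=[5.0079 6.0067 9.9857] v=[1.6290 -3.0322 1.4032]
Max displacement = 2.1094

Answer: 2.1094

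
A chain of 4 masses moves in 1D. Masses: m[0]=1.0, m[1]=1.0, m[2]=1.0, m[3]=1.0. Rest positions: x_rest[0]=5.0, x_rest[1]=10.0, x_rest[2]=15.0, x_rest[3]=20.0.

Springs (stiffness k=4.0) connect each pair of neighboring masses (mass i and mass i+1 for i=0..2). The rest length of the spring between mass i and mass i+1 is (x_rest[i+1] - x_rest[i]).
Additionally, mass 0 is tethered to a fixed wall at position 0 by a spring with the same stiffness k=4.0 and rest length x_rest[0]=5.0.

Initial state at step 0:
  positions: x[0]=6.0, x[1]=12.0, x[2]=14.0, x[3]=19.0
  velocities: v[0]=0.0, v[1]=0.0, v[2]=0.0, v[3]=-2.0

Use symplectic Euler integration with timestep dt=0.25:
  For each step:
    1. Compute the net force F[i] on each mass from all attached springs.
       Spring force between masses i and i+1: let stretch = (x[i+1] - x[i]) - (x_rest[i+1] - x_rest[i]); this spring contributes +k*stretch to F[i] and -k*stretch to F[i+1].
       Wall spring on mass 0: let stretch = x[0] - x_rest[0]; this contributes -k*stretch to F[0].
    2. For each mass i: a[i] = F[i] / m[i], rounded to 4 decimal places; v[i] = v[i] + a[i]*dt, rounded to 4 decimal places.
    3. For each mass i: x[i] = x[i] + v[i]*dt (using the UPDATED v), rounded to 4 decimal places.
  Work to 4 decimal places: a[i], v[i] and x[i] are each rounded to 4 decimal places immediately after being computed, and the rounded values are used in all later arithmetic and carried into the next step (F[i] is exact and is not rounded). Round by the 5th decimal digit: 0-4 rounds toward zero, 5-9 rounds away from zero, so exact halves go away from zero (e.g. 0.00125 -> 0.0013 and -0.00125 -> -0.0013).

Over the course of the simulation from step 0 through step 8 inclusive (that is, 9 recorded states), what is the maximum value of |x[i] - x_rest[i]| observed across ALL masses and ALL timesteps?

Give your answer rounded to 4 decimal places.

Answer: 2.2108

Derivation:
Step 0: x=[6.0000 12.0000 14.0000 19.0000] v=[0.0000 0.0000 0.0000 -2.0000]
Step 1: x=[6.0000 11.0000 14.7500 18.5000] v=[0.0000 -4.0000 3.0000 -2.0000]
Step 2: x=[5.7500 9.6875 15.5000 18.3125] v=[-1.0000 -5.2500 3.0000 -0.7500]
Step 3: x=[5.0469 8.8438 15.5000 18.6719] v=[-2.8125 -3.3750 0.0000 1.4375]
Step 4: x=[4.0313 8.7149 14.6289 19.4883] v=[-4.0625 -0.5157 -3.4843 3.2656]
Step 5: x=[3.1788 8.8936 13.4942 20.3399] v=[-3.4102 0.7147 -4.5389 3.4062]
Step 6: x=[2.9603 8.7937 12.9208 20.7300] v=[-0.8742 -0.3995 -2.2938 1.5605]
Step 7: x=[3.4600 8.2673 13.2679 20.4178] v=[1.9989 -2.1058 1.3883 -1.2487]
Step 8: x=[4.2966 7.7892 14.1523 19.5682] v=[3.3462 -1.9125 3.5376 -3.3986]
Max displacement = 2.2108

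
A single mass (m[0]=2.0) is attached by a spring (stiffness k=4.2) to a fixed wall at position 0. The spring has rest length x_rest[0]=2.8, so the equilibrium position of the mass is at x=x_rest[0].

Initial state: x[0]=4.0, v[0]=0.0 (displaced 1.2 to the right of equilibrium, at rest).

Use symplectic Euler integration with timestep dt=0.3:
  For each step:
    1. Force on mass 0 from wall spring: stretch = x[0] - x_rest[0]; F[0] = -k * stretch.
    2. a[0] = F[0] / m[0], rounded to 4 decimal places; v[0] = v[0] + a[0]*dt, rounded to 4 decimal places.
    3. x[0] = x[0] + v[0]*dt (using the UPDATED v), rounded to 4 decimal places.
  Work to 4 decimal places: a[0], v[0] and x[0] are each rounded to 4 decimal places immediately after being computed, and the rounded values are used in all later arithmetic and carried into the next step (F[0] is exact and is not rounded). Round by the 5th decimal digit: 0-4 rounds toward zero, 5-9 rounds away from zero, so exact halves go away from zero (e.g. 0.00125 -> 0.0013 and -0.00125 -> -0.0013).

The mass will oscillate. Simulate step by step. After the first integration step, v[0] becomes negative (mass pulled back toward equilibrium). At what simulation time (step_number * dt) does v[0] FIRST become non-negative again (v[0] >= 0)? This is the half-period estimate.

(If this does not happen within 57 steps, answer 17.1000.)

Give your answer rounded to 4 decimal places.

Answer: 2.4000

Derivation:
Step 0: x=[4.0000] v=[0.0000]
Step 1: x=[3.7732] v=[-0.7560]
Step 2: x=[3.3625] v=[-1.3691]
Step 3: x=[2.8455] v=[-1.7235]
Step 4: x=[2.3198] v=[-1.7522]
Step 5: x=[1.8849] v=[-1.4497]
Step 6: x=[1.6229] v=[-0.8732]
Step 7: x=[1.5834] v=[-0.1316]
Step 8: x=[1.7739] v=[0.6349]
First v>=0 after going negative at step 8, time=2.4000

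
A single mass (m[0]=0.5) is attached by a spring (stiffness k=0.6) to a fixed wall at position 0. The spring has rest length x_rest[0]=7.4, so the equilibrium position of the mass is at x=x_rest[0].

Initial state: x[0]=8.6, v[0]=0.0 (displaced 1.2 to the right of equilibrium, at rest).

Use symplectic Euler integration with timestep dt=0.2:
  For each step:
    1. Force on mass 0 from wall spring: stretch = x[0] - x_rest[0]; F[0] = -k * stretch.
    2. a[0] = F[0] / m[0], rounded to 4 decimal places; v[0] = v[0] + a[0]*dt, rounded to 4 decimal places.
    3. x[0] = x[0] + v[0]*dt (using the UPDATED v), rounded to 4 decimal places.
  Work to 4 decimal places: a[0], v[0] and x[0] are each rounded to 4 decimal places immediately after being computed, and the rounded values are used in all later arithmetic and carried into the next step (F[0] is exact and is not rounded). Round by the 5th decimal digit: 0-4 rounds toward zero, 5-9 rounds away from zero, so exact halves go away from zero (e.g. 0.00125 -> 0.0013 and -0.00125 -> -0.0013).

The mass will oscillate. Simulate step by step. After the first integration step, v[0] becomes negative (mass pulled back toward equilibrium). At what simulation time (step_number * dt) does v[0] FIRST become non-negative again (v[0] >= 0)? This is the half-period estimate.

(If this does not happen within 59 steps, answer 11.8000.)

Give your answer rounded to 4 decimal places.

Answer: 3.0000

Derivation:
Step 0: x=[8.6000] v=[0.0000]
Step 1: x=[8.5424] v=[-0.2880]
Step 2: x=[8.4300] v=[-0.5622]
Step 3: x=[8.2681] v=[-0.8094]
Step 4: x=[8.0646] v=[-1.0177]
Step 5: x=[7.8292] v=[-1.1772]
Step 6: x=[7.5732] v=[-1.2802]
Step 7: x=[7.3088] v=[-1.3218]
Step 8: x=[7.0488] v=[-1.2999]
Step 9: x=[6.8057] v=[-1.2156]
Step 10: x=[6.5911] v=[-1.0730]
Step 11: x=[6.4153] v=[-0.8789]
Step 12: x=[6.2868] v=[-0.6426]
Step 13: x=[6.2117] v=[-0.3754]
Step 14: x=[6.1937] v=[-0.0902]
Step 15: x=[6.2336] v=[0.1993]
First v>=0 after going negative at step 15, time=3.0000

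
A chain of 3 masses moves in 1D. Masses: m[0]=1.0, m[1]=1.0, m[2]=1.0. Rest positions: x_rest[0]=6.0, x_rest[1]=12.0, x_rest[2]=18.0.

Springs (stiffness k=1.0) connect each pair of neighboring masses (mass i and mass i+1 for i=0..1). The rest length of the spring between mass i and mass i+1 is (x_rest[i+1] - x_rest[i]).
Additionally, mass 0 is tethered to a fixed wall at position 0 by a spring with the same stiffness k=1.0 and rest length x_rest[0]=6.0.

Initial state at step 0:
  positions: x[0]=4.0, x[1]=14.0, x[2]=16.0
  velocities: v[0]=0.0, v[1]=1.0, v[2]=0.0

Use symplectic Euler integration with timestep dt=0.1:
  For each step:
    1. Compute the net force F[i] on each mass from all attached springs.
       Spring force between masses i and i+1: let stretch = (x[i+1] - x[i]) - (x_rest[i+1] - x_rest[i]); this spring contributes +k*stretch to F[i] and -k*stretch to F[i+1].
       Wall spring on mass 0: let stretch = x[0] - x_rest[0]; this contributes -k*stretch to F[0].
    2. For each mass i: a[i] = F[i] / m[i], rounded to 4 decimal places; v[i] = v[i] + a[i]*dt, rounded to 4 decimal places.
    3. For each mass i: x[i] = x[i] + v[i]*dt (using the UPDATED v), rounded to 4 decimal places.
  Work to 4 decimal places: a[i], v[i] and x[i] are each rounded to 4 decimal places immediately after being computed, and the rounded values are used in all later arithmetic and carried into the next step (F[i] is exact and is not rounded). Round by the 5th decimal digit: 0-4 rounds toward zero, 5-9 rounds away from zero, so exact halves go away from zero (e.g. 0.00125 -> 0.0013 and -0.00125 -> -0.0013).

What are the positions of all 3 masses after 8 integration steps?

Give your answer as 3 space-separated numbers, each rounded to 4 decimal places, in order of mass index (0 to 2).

Answer: 5.8439 12.2751 17.2818

Derivation:
Step 0: x=[4.0000 14.0000 16.0000] v=[0.0000 1.0000 0.0000]
Step 1: x=[4.0600 14.0200 16.0400] v=[0.6000 0.2000 0.4000]
Step 2: x=[4.1790 13.9606 16.1198] v=[1.1900 -0.5940 0.7980]
Step 3: x=[4.3540 13.8250 16.2380] v=[1.7503 -1.3562 1.1821]
Step 4: x=[4.5802 13.6188 16.3921] v=[2.2620 -2.0620 1.5408]
Step 5: x=[4.8510 13.3500 16.5785] v=[2.7078 -2.6885 1.8635]
Step 6: x=[5.1583 13.0284 16.7926] v=[3.0726 -3.2156 2.1407]
Step 7: x=[5.4927 12.6658 17.0290] v=[3.3438 -3.6262 2.3643]
Step 8: x=[5.8439 12.2751 17.2818] v=[3.5118 -3.9072 2.5280]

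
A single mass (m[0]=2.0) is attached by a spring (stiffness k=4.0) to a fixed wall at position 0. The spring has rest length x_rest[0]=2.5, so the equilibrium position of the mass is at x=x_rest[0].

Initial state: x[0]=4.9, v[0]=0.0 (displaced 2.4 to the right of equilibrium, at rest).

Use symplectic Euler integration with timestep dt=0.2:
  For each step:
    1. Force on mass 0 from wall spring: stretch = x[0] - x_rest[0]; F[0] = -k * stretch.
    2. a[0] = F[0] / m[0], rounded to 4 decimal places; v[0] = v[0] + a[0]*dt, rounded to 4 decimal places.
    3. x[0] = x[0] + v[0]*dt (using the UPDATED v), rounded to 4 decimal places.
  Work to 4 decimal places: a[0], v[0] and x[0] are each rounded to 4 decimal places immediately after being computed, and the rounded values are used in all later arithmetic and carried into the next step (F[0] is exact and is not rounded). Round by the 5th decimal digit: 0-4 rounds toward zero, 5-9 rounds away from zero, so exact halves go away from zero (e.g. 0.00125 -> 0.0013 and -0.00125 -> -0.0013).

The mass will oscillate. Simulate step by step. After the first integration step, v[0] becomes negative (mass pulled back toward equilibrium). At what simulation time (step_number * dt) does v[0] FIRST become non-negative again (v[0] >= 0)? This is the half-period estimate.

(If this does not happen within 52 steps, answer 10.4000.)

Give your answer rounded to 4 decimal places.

Step 0: x=[4.9000] v=[0.0000]
Step 1: x=[4.7080] v=[-0.9600]
Step 2: x=[4.3394] v=[-1.8432]
Step 3: x=[3.8236] v=[-2.5790]
Step 4: x=[3.2019] v=[-3.1084]
Step 5: x=[2.5241] v=[-3.3892]
Step 6: x=[1.8443] v=[-3.3988]
Step 7: x=[1.2170] v=[-3.1365]
Step 8: x=[0.6923] v=[-2.6233]
Step 9: x=[0.3123] v=[-1.9002]
Step 10: x=[0.1073] v=[-1.0251]
Step 11: x=[0.0937] v=[-0.0680]
Step 12: x=[0.2726] v=[0.8945]
First v>=0 after going negative at step 12, time=2.4000

Answer: 2.4000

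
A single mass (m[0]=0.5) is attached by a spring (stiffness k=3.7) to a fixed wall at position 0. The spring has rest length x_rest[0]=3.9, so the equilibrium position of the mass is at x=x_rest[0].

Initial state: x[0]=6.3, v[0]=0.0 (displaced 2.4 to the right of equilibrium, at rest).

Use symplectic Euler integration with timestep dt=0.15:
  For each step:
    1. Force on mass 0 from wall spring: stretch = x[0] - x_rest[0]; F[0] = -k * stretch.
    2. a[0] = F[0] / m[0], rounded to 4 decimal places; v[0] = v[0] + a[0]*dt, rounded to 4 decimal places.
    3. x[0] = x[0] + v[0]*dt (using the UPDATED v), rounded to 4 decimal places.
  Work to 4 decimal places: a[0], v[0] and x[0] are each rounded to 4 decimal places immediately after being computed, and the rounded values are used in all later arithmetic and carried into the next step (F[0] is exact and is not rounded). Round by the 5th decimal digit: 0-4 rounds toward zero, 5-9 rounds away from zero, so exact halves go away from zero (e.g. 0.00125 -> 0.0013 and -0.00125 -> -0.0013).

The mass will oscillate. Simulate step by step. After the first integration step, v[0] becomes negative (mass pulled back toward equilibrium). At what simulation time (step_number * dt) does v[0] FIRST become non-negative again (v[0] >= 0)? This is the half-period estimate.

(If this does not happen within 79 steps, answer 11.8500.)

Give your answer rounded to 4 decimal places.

Step 0: x=[6.3000] v=[0.0000]
Step 1: x=[5.9004] v=[-2.6640]
Step 2: x=[5.1677] v=[-4.8845]
Step 3: x=[4.2239] v=[-6.2917]
Step 4: x=[3.2262] v=[-6.6512]
Step 5: x=[2.3407] v=[-5.9033]
Step 6: x=[1.7148] v=[-4.1725]
Step 7: x=[1.4528] v=[-1.7469]
Step 8: x=[1.5982] v=[0.9695]
First v>=0 after going negative at step 8, time=1.2000

Answer: 1.2000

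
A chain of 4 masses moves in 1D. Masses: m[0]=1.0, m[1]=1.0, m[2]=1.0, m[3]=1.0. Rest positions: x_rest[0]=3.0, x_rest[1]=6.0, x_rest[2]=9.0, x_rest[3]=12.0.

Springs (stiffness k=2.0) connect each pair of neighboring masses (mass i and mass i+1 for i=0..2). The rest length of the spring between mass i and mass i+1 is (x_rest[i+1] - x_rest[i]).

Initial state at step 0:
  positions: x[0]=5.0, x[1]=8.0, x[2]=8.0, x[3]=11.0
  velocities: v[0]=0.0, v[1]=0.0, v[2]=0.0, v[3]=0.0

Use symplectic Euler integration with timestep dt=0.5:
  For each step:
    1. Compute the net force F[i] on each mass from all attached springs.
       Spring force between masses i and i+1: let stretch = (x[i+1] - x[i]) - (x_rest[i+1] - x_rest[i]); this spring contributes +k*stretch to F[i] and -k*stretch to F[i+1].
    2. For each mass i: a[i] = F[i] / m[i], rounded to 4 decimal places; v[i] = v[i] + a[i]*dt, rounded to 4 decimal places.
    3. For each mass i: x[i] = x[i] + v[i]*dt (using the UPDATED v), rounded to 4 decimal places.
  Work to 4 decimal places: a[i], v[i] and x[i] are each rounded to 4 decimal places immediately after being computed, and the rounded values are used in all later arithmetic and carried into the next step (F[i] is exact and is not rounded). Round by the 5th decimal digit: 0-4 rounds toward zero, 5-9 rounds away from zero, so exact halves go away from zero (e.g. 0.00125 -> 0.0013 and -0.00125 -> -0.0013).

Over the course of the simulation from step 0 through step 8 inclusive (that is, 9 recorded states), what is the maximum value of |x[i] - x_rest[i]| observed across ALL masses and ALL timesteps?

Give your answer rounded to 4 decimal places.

Answer: 2.3750

Derivation:
Step 0: x=[5.0000 8.0000 8.0000 11.0000] v=[0.0000 0.0000 0.0000 0.0000]
Step 1: x=[5.0000 6.5000 9.5000 11.0000] v=[0.0000 -3.0000 3.0000 0.0000]
Step 2: x=[4.2500 5.7500 10.2500 11.7500] v=[-1.5000 -1.5000 1.5000 1.5000]
Step 3: x=[2.7500 6.5000 9.5000 13.2500] v=[-3.0000 1.5000 -1.5000 3.0000]
Step 4: x=[1.6250 6.8750 9.1250 14.3750] v=[-2.2500 0.7500 -0.7500 2.2500]
Step 5: x=[1.6250 5.7500 10.2500 14.3750] v=[0.0000 -2.2500 2.2500 0.0000]
Step 6: x=[2.1875 4.8125 11.1875 13.8125] v=[1.1250 -1.8750 1.8750 -1.1250]
Step 7: x=[2.5625 5.7500 10.2500 13.4375] v=[0.7500 1.8750 -1.8750 -0.7500]
Step 8: x=[3.0313 7.3438 8.6563 12.9688] v=[0.9375 3.1875 -3.1875 -0.9375]
Max displacement = 2.3750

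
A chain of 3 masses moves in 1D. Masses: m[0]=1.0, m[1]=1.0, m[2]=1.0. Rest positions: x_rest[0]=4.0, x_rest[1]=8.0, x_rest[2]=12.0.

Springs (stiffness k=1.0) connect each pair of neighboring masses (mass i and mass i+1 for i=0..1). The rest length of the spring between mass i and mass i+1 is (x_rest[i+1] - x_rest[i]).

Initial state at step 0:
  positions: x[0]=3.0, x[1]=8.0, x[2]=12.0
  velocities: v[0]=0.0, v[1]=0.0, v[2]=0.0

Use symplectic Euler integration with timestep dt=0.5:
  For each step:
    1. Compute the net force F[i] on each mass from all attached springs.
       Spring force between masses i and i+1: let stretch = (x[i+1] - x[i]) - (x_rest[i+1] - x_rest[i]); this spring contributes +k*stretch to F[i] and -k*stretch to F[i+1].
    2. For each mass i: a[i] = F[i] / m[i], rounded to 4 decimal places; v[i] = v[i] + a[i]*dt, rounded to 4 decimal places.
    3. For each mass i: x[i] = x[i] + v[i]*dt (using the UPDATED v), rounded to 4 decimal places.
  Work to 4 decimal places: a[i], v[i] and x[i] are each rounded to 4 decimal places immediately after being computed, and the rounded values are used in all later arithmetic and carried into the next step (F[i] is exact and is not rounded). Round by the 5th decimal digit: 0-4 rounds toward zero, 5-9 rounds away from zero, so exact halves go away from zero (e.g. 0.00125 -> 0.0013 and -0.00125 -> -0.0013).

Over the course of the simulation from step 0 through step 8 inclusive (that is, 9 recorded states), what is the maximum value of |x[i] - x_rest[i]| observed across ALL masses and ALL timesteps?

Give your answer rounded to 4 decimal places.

Answer: 1.0100

Derivation:
Step 0: x=[3.0000 8.0000 12.0000] v=[0.0000 0.0000 0.0000]
Step 1: x=[3.2500 7.7500 12.0000] v=[0.5000 -0.5000 0.0000]
Step 2: x=[3.6250 7.4375 11.9375] v=[0.7500 -0.6250 -0.1250]
Step 3: x=[3.9532 7.2969 11.7500] v=[0.6563 -0.2813 -0.3750]
Step 4: x=[4.1173 7.4336 11.4492] v=[0.3282 0.2734 -0.6016]
Step 5: x=[4.1105 7.7452 11.1445] v=[-0.0137 0.6231 -0.6094]
Step 6: x=[4.0123 7.9979 10.9900] v=[-0.1964 0.5054 -0.3091]
Step 7: x=[3.9105 8.0023 11.0875] v=[-0.2036 0.0087 0.1949]
Step 8: x=[3.8317 7.7550 11.4137] v=[-0.1577 -0.4946 0.6523]
Max displacement = 1.0100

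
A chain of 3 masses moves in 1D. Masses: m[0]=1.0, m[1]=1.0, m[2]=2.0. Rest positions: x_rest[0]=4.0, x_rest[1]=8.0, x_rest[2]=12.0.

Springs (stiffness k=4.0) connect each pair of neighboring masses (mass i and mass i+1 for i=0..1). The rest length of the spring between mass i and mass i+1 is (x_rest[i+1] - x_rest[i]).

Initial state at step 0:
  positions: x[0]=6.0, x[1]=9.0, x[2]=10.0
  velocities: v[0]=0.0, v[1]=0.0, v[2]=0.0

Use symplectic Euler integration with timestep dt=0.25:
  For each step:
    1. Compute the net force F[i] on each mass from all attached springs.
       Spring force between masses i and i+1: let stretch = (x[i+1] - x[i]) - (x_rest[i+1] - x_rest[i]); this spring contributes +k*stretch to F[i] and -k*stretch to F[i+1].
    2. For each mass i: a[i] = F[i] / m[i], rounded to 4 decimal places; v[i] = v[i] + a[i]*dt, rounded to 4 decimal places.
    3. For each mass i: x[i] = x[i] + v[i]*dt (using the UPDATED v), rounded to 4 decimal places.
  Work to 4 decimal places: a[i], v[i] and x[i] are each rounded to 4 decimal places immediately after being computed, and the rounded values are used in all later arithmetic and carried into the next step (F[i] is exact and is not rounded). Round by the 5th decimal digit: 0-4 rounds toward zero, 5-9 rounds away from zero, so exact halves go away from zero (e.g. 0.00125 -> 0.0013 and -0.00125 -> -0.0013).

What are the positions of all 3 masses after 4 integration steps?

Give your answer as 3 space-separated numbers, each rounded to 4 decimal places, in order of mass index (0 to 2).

Answer: 3.0968 7.0591 12.4222

Derivation:
Step 0: x=[6.0000 9.0000 10.0000] v=[0.0000 0.0000 0.0000]
Step 1: x=[5.7500 8.5000 10.3750] v=[-1.0000 -2.0000 1.5000]
Step 2: x=[5.1875 7.7813 11.0156] v=[-2.2500 -2.8750 2.5625]
Step 3: x=[4.2735 7.2227 11.7520] v=[-3.6562 -2.2345 2.9454]
Step 4: x=[3.0968 7.0591 12.4222] v=[-4.7070 -0.6544 2.6808]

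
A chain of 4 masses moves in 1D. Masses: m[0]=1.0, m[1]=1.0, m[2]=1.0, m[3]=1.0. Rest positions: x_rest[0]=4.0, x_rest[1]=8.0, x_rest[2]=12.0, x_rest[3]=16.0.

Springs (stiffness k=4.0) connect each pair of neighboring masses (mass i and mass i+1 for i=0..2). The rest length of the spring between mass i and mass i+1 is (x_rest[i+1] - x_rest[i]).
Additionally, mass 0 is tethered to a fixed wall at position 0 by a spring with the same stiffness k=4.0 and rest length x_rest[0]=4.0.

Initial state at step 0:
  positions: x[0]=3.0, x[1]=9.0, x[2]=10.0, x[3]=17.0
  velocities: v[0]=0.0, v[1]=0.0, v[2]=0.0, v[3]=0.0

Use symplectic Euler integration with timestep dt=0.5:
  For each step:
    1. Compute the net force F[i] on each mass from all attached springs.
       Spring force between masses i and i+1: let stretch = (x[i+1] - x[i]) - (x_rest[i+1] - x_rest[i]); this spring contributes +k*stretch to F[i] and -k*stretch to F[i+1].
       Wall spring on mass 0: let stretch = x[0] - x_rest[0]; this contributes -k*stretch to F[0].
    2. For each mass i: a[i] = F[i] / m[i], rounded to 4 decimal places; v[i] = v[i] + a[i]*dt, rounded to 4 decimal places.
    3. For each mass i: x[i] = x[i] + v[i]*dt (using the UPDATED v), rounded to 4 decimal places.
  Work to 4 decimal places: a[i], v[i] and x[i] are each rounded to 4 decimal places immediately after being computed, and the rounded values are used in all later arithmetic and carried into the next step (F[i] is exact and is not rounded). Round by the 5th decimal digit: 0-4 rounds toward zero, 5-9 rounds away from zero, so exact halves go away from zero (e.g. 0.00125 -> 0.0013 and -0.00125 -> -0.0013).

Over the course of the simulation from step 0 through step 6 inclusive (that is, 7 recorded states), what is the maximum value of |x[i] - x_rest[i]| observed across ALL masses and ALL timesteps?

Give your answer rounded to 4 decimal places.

Answer: 5.0000

Derivation:
Step 0: x=[3.0000 9.0000 10.0000 17.0000] v=[0.0000 0.0000 0.0000 0.0000]
Step 1: x=[6.0000 4.0000 16.0000 14.0000] v=[6.0000 -10.0000 12.0000 -6.0000]
Step 2: x=[1.0000 13.0000 8.0000 17.0000] v=[-10.0000 18.0000 -16.0000 6.0000]
Step 3: x=[7.0000 5.0000 14.0000 15.0000] v=[12.0000 -16.0000 12.0000 -4.0000]
Step 4: x=[4.0000 8.0000 12.0000 16.0000] v=[-6.0000 6.0000 -4.0000 2.0000]
Step 5: x=[1.0000 11.0000 10.0000 17.0000] v=[-6.0000 6.0000 -4.0000 2.0000]
Step 6: x=[7.0000 3.0000 16.0000 15.0000] v=[12.0000 -16.0000 12.0000 -4.0000]
Max displacement = 5.0000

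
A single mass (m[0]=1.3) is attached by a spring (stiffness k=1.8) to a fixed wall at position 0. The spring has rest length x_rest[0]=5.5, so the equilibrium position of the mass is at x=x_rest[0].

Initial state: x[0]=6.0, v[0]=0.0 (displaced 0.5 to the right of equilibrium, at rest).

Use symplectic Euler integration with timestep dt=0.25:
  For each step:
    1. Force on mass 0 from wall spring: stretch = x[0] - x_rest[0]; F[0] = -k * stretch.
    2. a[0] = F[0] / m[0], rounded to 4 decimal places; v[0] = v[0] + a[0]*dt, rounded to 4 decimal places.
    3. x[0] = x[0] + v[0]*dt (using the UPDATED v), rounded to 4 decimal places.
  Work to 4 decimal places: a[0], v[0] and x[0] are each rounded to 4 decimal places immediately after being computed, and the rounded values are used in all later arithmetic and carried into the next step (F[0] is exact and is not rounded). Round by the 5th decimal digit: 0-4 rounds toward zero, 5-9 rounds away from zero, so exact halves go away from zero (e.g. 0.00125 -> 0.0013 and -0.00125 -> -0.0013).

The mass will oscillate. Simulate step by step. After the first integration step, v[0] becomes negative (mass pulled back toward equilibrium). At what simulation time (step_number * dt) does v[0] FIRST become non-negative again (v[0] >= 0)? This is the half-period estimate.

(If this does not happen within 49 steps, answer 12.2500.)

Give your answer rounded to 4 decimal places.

Step 0: x=[6.0000] v=[0.0000]
Step 1: x=[5.9567] v=[-0.1731]
Step 2: x=[5.8739] v=[-0.3312]
Step 3: x=[5.7588] v=[-0.4606]
Step 4: x=[5.6213] v=[-0.5502]
Step 5: x=[5.4733] v=[-0.5922]
Step 6: x=[5.3276] v=[-0.5830]
Step 7: x=[5.1968] v=[-0.5233]
Step 8: x=[5.0922] v=[-0.4184]
Step 9: x=[5.0229] v=[-0.2773]
Step 10: x=[4.9949] v=[-0.1122]
Step 11: x=[5.0106] v=[0.0627]
First v>=0 after going negative at step 11, time=2.7500

Answer: 2.7500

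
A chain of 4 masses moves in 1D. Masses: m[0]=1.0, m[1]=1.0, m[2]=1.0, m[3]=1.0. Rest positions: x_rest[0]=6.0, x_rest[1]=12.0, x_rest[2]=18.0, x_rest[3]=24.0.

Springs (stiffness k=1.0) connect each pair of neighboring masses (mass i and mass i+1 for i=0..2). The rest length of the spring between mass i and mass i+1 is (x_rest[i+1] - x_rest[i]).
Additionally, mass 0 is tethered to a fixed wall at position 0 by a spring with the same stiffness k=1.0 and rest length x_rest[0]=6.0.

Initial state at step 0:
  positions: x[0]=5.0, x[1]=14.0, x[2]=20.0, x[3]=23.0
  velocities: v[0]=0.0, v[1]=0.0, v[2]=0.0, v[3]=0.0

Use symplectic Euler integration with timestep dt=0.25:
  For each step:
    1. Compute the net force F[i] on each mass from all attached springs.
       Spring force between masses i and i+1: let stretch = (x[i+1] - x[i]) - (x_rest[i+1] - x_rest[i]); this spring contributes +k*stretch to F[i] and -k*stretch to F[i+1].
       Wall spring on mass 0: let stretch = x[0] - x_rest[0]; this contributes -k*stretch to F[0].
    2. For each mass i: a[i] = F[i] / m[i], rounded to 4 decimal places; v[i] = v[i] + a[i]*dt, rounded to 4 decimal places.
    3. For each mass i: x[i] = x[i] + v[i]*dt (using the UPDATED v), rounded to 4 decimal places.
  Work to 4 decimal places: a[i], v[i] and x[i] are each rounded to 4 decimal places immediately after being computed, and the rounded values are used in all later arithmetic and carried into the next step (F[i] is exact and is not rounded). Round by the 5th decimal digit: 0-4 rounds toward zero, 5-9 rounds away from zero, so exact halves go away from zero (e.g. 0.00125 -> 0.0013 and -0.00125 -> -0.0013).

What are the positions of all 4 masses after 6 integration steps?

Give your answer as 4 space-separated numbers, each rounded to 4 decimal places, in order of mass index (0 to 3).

Answer: 7.7862 11.6236 17.4879 25.5277

Derivation:
Step 0: x=[5.0000 14.0000 20.0000 23.0000] v=[0.0000 0.0000 0.0000 0.0000]
Step 1: x=[5.2500 13.8125 19.8125 23.1875] v=[1.0000 -0.7500 -0.7500 0.7500]
Step 2: x=[5.7070 13.4649 19.4609 23.5391] v=[1.8281 -1.3906 -1.4063 1.4063]
Step 3: x=[6.2922 13.0071 18.9895 24.0108] v=[2.3408 -1.8311 -1.8858 1.8868]
Step 4: x=[6.9038 12.5036 18.4580 24.5437] v=[2.4465 -2.0142 -2.1261 2.1315]
Step 5: x=[7.4339 12.0222 17.9347 25.0712] v=[2.1205 -1.9256 -2.0933 2.1101]
Step 6: x=[7.7862 11.6236 17.4879 25.5277] v=[1.4091 -1.5946 -1.7873 1.8260]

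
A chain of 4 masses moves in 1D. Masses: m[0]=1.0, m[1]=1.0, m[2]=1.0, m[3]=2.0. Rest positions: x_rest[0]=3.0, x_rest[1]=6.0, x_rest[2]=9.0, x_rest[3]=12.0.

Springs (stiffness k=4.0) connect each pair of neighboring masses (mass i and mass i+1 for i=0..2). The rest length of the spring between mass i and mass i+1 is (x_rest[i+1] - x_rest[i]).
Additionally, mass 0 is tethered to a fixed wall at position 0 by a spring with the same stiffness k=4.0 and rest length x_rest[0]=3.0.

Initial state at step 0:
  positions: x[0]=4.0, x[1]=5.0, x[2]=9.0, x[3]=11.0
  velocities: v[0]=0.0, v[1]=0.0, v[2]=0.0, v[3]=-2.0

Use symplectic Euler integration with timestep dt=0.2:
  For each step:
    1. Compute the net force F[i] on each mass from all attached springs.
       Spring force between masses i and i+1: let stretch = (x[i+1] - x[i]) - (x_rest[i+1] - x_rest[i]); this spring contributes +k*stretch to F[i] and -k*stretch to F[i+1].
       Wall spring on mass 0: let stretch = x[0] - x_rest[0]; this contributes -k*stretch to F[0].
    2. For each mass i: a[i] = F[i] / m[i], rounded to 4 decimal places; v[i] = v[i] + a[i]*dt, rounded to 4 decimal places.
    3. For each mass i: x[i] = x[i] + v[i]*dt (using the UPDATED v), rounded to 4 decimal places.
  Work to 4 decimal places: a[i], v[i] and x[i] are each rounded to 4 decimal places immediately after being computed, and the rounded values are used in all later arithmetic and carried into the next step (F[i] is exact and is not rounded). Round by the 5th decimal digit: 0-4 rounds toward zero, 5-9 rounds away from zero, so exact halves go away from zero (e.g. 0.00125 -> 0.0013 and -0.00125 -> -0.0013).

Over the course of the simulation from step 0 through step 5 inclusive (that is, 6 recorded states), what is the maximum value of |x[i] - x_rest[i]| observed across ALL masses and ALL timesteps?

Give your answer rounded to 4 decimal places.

Step 0: x=[4.0000 5.0000 9.0000 11.0000] v=[0.0000 0.0000 0.0000 -2.0000]
Step 1: x=[3.5200 5.4800 8.6800 10.6800] v=[-2.4000 2.4000 -1.6000 -1.6000]
Step 2: x=[2.7904 6.1584 8.1680 10.4400] v=[-3.6480 3.3920 -2.5600 -1.2000]
Step 3: x=[2.1532 6.6195 7.6980 10.2582] v=[-3.1859 2.3053 -2.3501 -0.9088]
Step 4: x=[1.8861 6.5385 7.4651 10.1116] v=[-1.3354 -0.4049 -1.1647 -0.7329]
Step 5: x=[2.0616 5.8614 7.5073 9.9933] v=[0.8776 -3.3855 0.2112 -0.5915]
Max displacement = 2.0067

Answer: 2.0067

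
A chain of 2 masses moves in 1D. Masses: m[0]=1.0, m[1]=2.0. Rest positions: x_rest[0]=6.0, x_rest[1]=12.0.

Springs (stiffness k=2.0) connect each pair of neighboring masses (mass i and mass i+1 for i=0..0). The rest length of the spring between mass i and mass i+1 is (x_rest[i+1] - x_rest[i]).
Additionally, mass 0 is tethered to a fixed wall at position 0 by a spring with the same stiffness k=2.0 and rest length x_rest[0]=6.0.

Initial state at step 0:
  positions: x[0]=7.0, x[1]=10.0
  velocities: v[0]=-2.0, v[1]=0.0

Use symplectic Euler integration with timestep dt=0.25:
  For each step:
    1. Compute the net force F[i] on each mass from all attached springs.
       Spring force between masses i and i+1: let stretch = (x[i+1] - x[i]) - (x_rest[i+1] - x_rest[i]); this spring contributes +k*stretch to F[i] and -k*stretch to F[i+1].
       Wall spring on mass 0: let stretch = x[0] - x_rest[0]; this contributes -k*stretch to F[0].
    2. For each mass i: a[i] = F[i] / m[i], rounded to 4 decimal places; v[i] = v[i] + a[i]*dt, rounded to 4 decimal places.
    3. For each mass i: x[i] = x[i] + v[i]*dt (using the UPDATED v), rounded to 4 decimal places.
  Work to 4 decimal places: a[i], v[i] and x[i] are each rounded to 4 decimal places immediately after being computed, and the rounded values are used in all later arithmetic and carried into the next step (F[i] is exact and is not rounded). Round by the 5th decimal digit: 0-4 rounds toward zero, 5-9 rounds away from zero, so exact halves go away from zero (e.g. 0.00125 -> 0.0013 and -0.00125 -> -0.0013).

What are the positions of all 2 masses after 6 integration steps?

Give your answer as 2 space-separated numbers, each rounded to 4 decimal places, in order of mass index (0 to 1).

Answer: 3.5693 11.1517

Derivation:
Step 0: x=[7.0000 10.0000] v=[-2.0000 0.0000]
Step 1: x=[6.0000 10.1875] v=[-4.0000 0.7500]
Step 2: x=[4.7734 10.4883] v=[-4.9063 1.2031]
Step 3: x=[3.6645 10.8069] v=[-4.4356 1.2744]
Step 4: x=[2.9903 11.0541] v=[-2.6967 0.9888]
Step 5: x=[2.9503 11.1723] v=[-0.1600 0.4729]
Step 6: x=[3.5693 11.1517] v=[2.4759 -0.0826]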